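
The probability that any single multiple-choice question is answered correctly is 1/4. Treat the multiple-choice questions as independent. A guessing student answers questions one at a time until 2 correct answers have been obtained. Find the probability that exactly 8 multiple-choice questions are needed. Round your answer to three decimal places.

Y = trial on which the second success occurs; negative binomial, r=2, p=0.25.
P(Y=8) = C(7,1) · p^2 · (1−p)^6
= 7 · 0.0625 · 0.17798 = 0.07787

0.078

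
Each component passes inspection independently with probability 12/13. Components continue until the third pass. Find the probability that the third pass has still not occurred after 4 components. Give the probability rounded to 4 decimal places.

0.0320

Needing more than 4 components ⇔ fewer than 3 successes in the first 4. With X ~ Binomial(4, 0.923077), P(Y > 4) = P(X ≤ 2).
  k=0: C(4,0)·0.923077^0·0.076923^4 = 0.000035
  k=1: C(4,1)·0.923077^1·0.076923^3 = 0.001681
  k=2: C(4,2)·0.923077^2·0.076923^2 = 0.030251
P(X ≤ 2) = 0.031967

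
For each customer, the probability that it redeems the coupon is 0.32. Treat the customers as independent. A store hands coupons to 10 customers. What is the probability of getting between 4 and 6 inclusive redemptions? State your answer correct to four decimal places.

0.3889

X ~ Binomial(10, 0.32); P(4 ≤ X ≤ 6) = Σ C(10,k) p^k (1−p)^(10−k) over k:
  k=4: C(10,4)·0.32^4·0.68^6 = 0.217707
  k=5: C(10,5)·0.32^5·0.68^5 = 0.122941
  k=6: C(10,6)·0.32^6·0.68^4 = 0.048212
Total = 0.388860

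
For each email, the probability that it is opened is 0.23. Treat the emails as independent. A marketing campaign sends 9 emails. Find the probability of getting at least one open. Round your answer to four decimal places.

P(at least one) = 1 − P(none) = 1 − (1 − 0.23)^9
= 1 − 0.095152 = 0.904848

0.9048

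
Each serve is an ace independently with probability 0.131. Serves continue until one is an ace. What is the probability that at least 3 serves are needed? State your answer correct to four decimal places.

Y = number of serves to the first success; geometric, p = 0.131.
P(Y > 2) = P(first 2 all fail) = (1−p)^2 = 0.755161

0.7552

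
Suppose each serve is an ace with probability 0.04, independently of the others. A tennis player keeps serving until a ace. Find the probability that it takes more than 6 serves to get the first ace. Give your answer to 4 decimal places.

0.7828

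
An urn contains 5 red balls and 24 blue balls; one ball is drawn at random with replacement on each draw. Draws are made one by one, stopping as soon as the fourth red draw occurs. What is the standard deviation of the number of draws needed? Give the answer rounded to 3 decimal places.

10.553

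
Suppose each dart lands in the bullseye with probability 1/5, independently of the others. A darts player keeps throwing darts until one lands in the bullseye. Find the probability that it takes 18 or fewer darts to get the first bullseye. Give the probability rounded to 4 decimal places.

Y = number of darts to the first success; geometric, p = 0.20.
P(Y ≤ 18) = 1 − (1−p)^18 = 1 − 0.018014 = 0.981986

0.9820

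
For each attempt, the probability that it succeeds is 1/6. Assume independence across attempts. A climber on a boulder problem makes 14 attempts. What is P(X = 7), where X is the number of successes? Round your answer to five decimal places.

X ~ Binomial(n=14, p=0.166667).
P(X=7) = C(14,7) · p^7 · (1−p)^7
= 3432 · 3.5722e-06 · 0.27908 = 0.0034215

0.00342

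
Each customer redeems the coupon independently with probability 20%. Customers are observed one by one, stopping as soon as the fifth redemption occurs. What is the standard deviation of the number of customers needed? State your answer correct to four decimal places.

Y = total customers until the fifth success; negative binomial with r=5, p=0.20.
SD(Y) = √[r(1−p)/p²] = √(100.000000) = 10.000000

10.0000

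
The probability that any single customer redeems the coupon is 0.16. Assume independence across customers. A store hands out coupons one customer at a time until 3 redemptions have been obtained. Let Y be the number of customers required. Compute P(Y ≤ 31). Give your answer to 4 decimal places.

0.8931

Finishing within 31 customers ⇔ at least 3 successes in the first 31. With X ~ Binomial(31, 0.16), P(Y ≤ 31) = 1 − P(X ≤ 2).
  k=0: C(31,0)·0.16^0·0.84^31 = 0.004494
  k=1: C(31,1)·0.16^1·0.84^30 = 0.026538
  k=2: C(31,2)·0.16^2·0.84^29 = 0.075821
1 − 0.106853 = 0.893147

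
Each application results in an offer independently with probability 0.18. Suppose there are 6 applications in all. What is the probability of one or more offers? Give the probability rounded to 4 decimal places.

0.6960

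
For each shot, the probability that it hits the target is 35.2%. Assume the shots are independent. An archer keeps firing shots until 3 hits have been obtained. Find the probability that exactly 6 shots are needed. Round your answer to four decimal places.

Y = trial on which the third success occurs; negative binomial, r=3, p=0.352.
P(Y=6) = C(5,2) · p^3 · (1−p)^3
= 10 · 0.043614 · 0.2721 = 0.118673

0.1187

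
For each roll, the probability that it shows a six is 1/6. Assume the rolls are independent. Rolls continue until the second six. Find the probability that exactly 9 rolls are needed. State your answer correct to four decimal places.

Y = trial on which the second success occurs; negative binomial, r=2, p=0.166667.
P(Y=9) = C(8,1) · p^2 · (1−p)^7
= 8 · 0.027778 · 0.27908 = 0.062018

0.0620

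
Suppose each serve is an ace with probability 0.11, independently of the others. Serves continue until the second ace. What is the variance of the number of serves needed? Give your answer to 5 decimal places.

Y = total serves until the second success; negative binomial with r=2, p=0.11.
Var(Y) = r(1−p)/p² = 2·0.89 / 0.11² = 147.1074380

147.10744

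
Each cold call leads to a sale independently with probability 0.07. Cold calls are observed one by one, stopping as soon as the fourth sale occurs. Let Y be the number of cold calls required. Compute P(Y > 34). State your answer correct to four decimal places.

Needing more than 34 cold calls ⇔ fewer than 4 successes in the first 34. With X ~ Binomial(34, 0.07), P(Y > 34) = P(X ≤ 3).
  k=0: C(34,0)·0.07^0·0.93^34 = 0.084805
  k=1: C(34,1)·0.07^1·0.93^33 = 0.217027
  k=2: C(34,2)·0.07^2·0.93^32 = 0.269534
  k=3: C(34,3)·0.07^3·0.93^31 = 0.216400
P(X ≤ 3) = 0.787766

0.7878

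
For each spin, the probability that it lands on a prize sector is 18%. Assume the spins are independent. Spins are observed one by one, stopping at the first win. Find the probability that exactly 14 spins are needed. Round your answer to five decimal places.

0.01364

Geometric (trials to first success), p = 0.18.
P(Y = 14) = (1−p)^13 · p = 0.075784 · 0.18 = 0.0136412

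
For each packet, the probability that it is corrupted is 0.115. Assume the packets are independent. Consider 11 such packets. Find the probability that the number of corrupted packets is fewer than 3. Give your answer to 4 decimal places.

X ~ Binomial(11, 0.115); P(X ≤ 2) = Σ C(11,k) p^k (1−p)^(11−k) over k:
  k=0: C(11,0)·0.115^0·0.885^11 = 0.260841
  k=1: C(11,1)·0.115^1·0.885^10 = 0.372841
  k=2: C(11,2)·0.115^2·0.885^9 = 0.242241
Total = 0.875923

0.8759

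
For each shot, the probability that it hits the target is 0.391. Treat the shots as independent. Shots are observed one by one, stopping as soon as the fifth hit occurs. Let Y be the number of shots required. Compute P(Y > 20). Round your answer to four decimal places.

0.0599

Needing more than 20 shots ⇔ fewer than 5 successes in the first 20. With X ~ Binomial(20, 0.391), P(Y > 20) = P(X ≤ 4).
  k=0: C(20,0)·0.391^0·0.609^20 = 0.000049
  k=1: C(20,1)·0.391^1·0.609^19 = 0.000632
  k=2: C(20,2)·0.391^2·0.609^18 = 0.003857
  k=3: C(20,3)·0.391^3·0.609^17 = 0.014857
  k=4: C(20,4)·0.391^4·0.609^16 = 0.040539
P(X ≤ 4) = 0.059935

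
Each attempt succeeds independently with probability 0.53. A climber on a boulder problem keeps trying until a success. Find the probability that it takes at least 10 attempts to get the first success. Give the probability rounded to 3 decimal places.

Y = number of attempts to the first success; geometric, p = 0.53.
P(Y > 9) = P(first 9 all fail) = (1−p)^9 = 0.00112

0.001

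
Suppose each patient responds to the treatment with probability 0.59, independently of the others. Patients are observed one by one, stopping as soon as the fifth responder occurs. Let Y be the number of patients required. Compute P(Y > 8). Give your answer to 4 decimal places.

Needing more than 8 patients ⇔ fewer than 5 successes in the first 8. With X ~ Binomial(8, 0.59), P(Y > 8) = P(X ≤ 4).
  k=0: C(8,0)·0.59^0·0.41^8 = 0.000798
  k=1: C(8,1)·0.59^1·0.41^7 = 0.009192
  k=2: C(8,2)·0.59^2·0.41^6 = 0.046298
  k=3: C(8,3)·0.59^3·0.41^5 = 0.133249
  k=4: C(8,4)·0.59^4·0.41^4 = 0.239685
P(X ≤ 4) = 0.429223

0.4292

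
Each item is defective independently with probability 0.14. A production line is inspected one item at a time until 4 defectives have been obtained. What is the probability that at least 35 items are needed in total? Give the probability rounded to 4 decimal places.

0.2799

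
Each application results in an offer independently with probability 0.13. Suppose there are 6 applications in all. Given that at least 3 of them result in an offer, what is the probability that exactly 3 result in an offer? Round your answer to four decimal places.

X ~ Binomial(6, 0.13). Want P(X=3 | X≥3) = P(X=3) / P(X≥3).
P(X=3) = C(6,3)·0.13^3·0.87^3 = 0.028935
P(X≥3) = 1 − 0.433626 − 0.388768 − 0.145230 = 0.032376
Ratio = 0.028935 / 0.032376 = 0.893708

0.8937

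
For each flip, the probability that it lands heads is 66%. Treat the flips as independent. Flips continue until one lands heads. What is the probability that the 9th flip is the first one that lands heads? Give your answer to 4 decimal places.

Geometric (trials to first success), p = 0.66.
P(Y = 9) = (1−p)^8 · p = 0.00017858 · 0.66 = 0.000118

0.0001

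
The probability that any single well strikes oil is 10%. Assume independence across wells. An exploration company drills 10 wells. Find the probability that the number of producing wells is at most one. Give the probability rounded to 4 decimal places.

0.7361

X ~ Binomial(10, 0.10); P(X ≤ 1) = Σ C(10,k) p^k (1−p)^(10−k) over k:
  k=0: C(10,0)·0.10^0·0.90^10 = 0.348678
  k=1: C(10,1)·0.10^1·0.90^9 = 0.387420
Total = 0.736099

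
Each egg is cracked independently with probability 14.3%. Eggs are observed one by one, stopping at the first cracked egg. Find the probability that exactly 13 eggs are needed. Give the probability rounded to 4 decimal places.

0.0224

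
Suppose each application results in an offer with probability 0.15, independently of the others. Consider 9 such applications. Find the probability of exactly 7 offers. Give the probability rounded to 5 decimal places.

X ~ Binomial(n=9, p=0.15).
P(X=7) = C(9,7) · p^7 · (1−p)^2
= 36 · 1.7086e-06 · 0.7225 = 0.0000444

0.00004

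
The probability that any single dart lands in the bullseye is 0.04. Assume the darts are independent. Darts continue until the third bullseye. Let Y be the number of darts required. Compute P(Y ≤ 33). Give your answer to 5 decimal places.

0.14421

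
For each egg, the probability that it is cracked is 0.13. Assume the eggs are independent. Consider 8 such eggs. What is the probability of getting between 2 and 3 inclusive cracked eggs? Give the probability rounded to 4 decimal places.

0.2665

X ~ Binomial(8, 0.13); P(2 ≤ X ≤ 3) = Σ C(8,k) p^k (1−p)^(8−k) over k:
  k=2: C(8,2)·0.13^2·0.87^6 = 0.205192
  k=3: C(8,3)·0.13^3·0.87^5 = 0.061322
Total = 0.266514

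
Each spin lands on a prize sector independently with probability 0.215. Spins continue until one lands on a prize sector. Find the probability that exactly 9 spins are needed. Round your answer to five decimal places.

0.03100

Geometric (trials to first success), p = 0.215.
P(Y = 9) = (1−p)^8 · p = 0.1442 · 0.215 = 0.0310024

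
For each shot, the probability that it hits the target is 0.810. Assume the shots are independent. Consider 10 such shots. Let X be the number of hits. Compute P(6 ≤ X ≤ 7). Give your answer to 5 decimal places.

X ~ Binomial(10, 0.81); P(6 ≤ X ≤ 7) = Σ C(10,k) p^k (1−p)^(10−k) over k:
  k=6: C(10,6)·0.81^6·0.19^4 = 0.0772936
  k=7: C(10,7)·0.81^7·0.19^3 = 0.1882943
Total = 0.2655880

0.26559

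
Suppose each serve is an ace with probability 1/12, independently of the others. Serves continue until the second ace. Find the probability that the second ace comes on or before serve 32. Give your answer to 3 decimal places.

Finishing within 32 serves ⇔ at least 2 successes in the first 32. With X ~ Binomial(32, 0.083333), P(Y ≤ 32) = 1 − P(X ≤ 1).
  k=0: C(32,0)·0.083333^0·0.916667^32 = 0.06177
  k=1: C(32,1)·0.083333^1·0.916667^31 = 0.17969
1 − 0.24146 = 0.75854

0.759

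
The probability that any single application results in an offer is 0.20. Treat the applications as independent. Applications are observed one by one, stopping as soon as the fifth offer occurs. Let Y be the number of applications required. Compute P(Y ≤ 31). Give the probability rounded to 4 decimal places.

0.7713

Finishing within 31 applications ⇔ at least 5 successes in the first 31. With X ~ Binomial(31, 0.20), P(Y ≤ 31) = 1 − P(X ≤ 4).
  k=0: C(31,0)·0.20^0·0.80^31 = 0.000990
  k=1: C(31,1)·0.20^1·0.80^30 = 0.007675
  k=2: C(31,2)·0.20^2·0.80^29 = 0.028782
  k=3: C(31,3)·0.20^3·0.80^28 = 0.069557
  k=4: C(31,4)·0.20^4·0.80^27 = 0.121724
1 − 0.228729 = 0.771271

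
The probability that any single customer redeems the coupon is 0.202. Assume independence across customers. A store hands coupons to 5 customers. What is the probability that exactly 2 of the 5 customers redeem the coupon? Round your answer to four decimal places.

X ~ Binomial(n=5, p=0.202).
P(X=2) = C(5,2) · p^2 · (1−p)^3
= 10 · 0.040804 · 0.50817 = 0.207354

0.2074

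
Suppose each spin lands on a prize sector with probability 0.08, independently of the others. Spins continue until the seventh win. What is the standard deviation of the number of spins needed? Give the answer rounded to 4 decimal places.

Y = total spins until the seventh success; negative binomial with r=7, p=0.08.
SD(Y) = √[r(1−p)/p²] = √(1006.250000) = 31.721444

31.7214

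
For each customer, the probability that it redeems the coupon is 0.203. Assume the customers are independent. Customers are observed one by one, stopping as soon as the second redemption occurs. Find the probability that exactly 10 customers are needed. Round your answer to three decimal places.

0.060

Y = trial on which the second success occurs; negative binomial, r=2, p=0.203.
P(Y=10) = C(9,1) · p^2 · (1−p)^8
= 9 · 0.041209 · 0.1628 = 0.06038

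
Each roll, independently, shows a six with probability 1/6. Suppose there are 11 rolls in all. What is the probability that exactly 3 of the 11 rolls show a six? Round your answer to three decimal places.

0.178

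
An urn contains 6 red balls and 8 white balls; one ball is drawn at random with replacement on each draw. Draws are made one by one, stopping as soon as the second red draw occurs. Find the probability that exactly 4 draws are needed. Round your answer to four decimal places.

0.1799

Y = trial on which the second success occurs; negative binomial, r=2, p=0.428571.
P(Y=4) = C(3,1) · p^2 · (1−p)^2
= 3 · 0.18367 · 0.32653 = 0.179925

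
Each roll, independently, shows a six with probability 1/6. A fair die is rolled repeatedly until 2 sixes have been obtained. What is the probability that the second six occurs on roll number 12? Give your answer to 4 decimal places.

Y = trial on which the second success occurs; negative binomial, r=2, p=0.166667.
P(Y=12) = C(11,1) · p^2 · (1−p)^10
= 11 · 0.027778 · 0.16151 = 0.049349

0.0493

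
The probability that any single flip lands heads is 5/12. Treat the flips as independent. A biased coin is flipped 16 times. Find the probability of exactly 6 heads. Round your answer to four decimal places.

X ~ Binomial(n=16, p=0.416667).
P(X=6) = C(16,6) · p^6 · (1−p)^10
= 8008 · 0.0052328 · 0.0045621 = 0.191172

0.1912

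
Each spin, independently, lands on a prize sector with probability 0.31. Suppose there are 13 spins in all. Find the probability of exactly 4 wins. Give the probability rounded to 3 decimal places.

0.234

X ~ Binomial(n=13, p=0.31).
P(X=4) = C(13,4) · p^4 · (1−p)^9
= 715 · 0.0092352 · 0.035452 = 0.23410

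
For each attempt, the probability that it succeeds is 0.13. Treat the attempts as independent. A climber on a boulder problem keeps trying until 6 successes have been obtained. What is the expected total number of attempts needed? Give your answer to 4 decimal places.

Y = total attempts until the sixth success; negative binomial with r=6, p=0.13.
E[Y] = r / p = 6 / 0.13 = 46.153846

46.1538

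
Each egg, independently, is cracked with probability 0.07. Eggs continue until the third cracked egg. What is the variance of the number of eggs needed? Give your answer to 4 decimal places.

Y = total eggs until the third success; negative binomial with r=3, p=0.07.
Var(Y) = r(1−p)/p² = 3·0.93 / 0.07² = 569.387755

569.3878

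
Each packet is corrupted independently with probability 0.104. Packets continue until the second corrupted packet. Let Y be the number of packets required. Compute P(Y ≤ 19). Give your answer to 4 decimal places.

Finishing within 19 packets ⇔ at least 2 successes in the first 19. With X ~ Binomial(19, 0.104), P(Y ≤ 19) = 1 − P(X ≤ 1).
  k=0: C(19,0)·0.104^0·0.896^19 = 0.124123
  k=1: C(19,1)·0.104^1·0.896^18 = 0.273735
1 − 0.397858 = 0.602142

0.6021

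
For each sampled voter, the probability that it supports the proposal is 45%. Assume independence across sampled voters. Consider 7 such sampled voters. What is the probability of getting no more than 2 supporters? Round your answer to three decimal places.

0.316

X ~ Binomial(7, 0.45); P(X ≤ 2) = Σ C(7,k) p^k (1−p)^(7−k) over k:
  k=0: C(7,0)·0.45^0·0.55^7 = 0.01522
  k=1: C(7,1)·0.45^1·0.55^6 = 0.08719
  k=2: C(7,2)·0.45^2·0.55^5 = 0.21402
Total = 0.31644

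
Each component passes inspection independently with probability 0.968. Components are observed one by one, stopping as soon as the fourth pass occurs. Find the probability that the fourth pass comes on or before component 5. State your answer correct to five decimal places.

0.99040

Finishing within 5 components ⇔ at least 4 successes in the first 5. With X ~ Binomial(5, 0.968), P(Y ≤ 5) = 1 − P(X ≤ 3).
  k=0: C(5,0)·0.968^0·0.032^5 = 0.0000000
  k=1: C(5,1)·0.968^1·0.032^4 = 0.0000051
  k=2: C(5,2)·0.968^2·0.032^3 = 0.0003070
  k=3: C(5,3)·0.968^3·0.032^2 = 0.0092881
1 − 0.0096002 = 0.9903998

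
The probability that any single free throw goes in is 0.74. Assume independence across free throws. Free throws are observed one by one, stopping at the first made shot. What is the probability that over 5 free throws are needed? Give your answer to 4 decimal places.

0.0012

Y = number of free throws to the first success; geometric, p = 0.74.
P(Y > 5) = P(first 5 all fail) = (1−p)^5 = 0.001188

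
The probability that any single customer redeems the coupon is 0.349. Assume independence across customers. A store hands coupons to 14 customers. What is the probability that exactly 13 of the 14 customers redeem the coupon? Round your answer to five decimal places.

0.00001

X ~ Binomial(n=14, p=0.349).
P(X=13) = C(14,13) · p^13 · (1−p)^1
= 14 · 1.1395e-06 · 0.651 = 0.0000104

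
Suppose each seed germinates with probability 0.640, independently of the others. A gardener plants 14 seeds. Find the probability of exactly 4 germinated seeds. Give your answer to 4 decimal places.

0.0061

X ~ Binomial(n=14, p=0.64).
P(X=4) = C(14,4) · p^4 · (1−p)^10
= 1001 · 0.16777 · 3.6562e-05 = 0.006140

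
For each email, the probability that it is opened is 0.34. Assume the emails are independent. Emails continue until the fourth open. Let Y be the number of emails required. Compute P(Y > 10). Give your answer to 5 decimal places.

Needing more than 10 emails ⇔ fewer than 4 successes in the first 10. With X ~ Binomial(10, 0.34), P(Y > 10) = P(X ≤ 3).
  k=0: C(10,0)·0.34^0·0.66^10 = 0.0156834
  k=1: C(10,1)·0.34^1·0.66^9 = 0.0807931
  k=2: C(10,2)·0.34^2·0.66^8 = 0.1872931
  k=3: C(10,3)·0.34^3·0.66^7 = 0.2572916
P(X ≤ 3) = 0.5410612

0.54106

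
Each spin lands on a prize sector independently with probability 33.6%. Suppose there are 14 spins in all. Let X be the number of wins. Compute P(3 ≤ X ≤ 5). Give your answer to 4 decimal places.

X ~ Binomial(14, 0.336); P(3 ≤ X ≤ 5) = Σ C(14,k) p^k (1−p)^(14−k) over k:
  k=3: C(14,3)·0.336^3·0.664^11 = 0.152745
  k=4: C(14,4)·0.336^4·0.664^10 = 0.212555
  k=5: C(14,5)·0.336^5·0.664^9 = 0.215116
Total = 0.580417

0.5804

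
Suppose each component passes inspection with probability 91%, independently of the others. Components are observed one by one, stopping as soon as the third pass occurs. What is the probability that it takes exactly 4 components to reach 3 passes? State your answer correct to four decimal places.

Y = trial on which the third success occurs; negative binomial, r=3, p=0.91.
P(Y=4) = C(3,2) · p^3 · (1−p)^1
= 3 · 0.75357 · 0.09 = 0.203464

0.2035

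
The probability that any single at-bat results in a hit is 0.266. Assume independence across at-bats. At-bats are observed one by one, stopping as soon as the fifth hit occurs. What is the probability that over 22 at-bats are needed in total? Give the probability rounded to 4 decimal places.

0.2650

Needing more than 22 at-bats ⇔ fewer than 5 successes in the first 22. With X ~ Binomial(22, 0.266), P(Y > 22) = P(X ≤ 4).
  k=0: C(22,0)·0.266^0·0.734^22 = 0.001110
  k=1: C(22,1)·0.266^1·0.734^21 = 0.008850
  k=2: C(22,2)·0.266^2·0.734^20 = 0.033674
  k=3: C(22,3)·0.266^3·0.734^19 = 0.081356
  k=4: C(22,4)·0.266^4·0.734^18 = 0.140046
P(X ≤ 4) = 0.265036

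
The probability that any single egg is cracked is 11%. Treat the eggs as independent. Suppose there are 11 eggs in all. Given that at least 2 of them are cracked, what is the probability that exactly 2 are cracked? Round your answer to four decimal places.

0.6755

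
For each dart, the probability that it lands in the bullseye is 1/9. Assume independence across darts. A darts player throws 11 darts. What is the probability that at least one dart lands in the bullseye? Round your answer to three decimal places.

0.726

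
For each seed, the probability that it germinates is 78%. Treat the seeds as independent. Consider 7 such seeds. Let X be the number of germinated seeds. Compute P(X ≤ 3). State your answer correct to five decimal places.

X ~ Binomial(7, 0.78); P(X ≤ 3) = Σ C(7,k) p^k (1−p)^(7−k) over k:
  k=0: C(7,0)·0.78^0·0.22^7 = 0.0000249
  k=1: C(7,1)·0.78^1·0.22^6 = 0.0006191
  k=2: C(7,2)·0.78^2·0.22^5 = 0.0065845
  k=3: C(7,3)·0.78^3·0.22^4 = 0.0389083
Total = 0.0461368

0.04614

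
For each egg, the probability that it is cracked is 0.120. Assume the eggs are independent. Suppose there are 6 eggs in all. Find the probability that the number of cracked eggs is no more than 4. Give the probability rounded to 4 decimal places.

0.9999

X ~ Binomial(6, 0.12); P(X ≤ 4) = Σ C(6,k) p^k (1−p)^(6−k) over k:
  k=0: C(6,0)·0.12^0·0.88^6 = 0.464404
  k=1: C(6,1)·0.12^1·0.88^5 = 0.379967
  k=2: C(6,2)·0.12^2·0.88^4 = 0.129534
  k=3: C(6,3)·0.12^3·0.88^3 = 0.023552
  k=4: C(6,4)·0.12^4·0.88^2 = 0.002409
Total = 0.999866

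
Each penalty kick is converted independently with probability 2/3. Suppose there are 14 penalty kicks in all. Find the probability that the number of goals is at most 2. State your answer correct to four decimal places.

0.0001

X ~ Binomial(14, 0.666667); P(X ≤ 2) = Σ C(14,k) p^k (1−p)^(14−k) over k:
  k=0: C(14,0)·0.666667^0·0.333333^14 = 0.000000
  k=1: C(14,1)·0.666667^1·0.333333^13 = 0.000006
  k=2: C(14,2)·0.666667^2·0.333333^12 = 0.000076
Total = 0.000082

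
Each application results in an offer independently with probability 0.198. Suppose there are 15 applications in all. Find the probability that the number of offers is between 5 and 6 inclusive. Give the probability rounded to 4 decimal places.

0.1420

X ~ Binomial(15, 0.198); P(5 ≤ X ≤ 6) = Σ C(15,k) p^k (1−p)^(15−k) over k:
  k=5: C(15,5)·0.198^5·0.802^10 = 0.100606
  k=6: C(15,6)·0.198^6·0.802^9 = 0.041397
Total = 0.142003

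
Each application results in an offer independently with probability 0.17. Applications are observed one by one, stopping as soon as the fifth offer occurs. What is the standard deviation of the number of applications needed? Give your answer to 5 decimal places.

Y = total applications until the fifth success; negative binomial with r=5, p=0.17.
SD(Y) = √[r(1−p)/p²] = √(143.5986159) = 11.9832640

11.98326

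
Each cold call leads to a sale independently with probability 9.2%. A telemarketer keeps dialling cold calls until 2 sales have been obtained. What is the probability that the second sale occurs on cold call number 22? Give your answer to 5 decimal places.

Y = trial on which the second success occurs; negative binomial, r=2, p=0.092.
P(Y=22) = C(21,1) · p^2 · (1−p)^20
= 21 · 0.008464 · 0.14512 = 0.0257936

0.02579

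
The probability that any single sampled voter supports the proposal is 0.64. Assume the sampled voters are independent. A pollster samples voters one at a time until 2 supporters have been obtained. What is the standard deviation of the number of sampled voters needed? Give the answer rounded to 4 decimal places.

Y = total sampled voters until the second success; negative binomial with r=2, p=0.64.
SD(Y) = √[r(1−p)/p²] = √(1.757812) = 1.325825

1.3258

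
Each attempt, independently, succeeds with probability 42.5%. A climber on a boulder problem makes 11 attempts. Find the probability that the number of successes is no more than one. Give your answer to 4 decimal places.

X ~ Binomial(11, 0.425); P(X ≤ 1) = Σ C(11,k) p^k (1−p)^(11−k) over k:
  k=0: C(11,0)·0.425^0·0.575^11 = 0.002272
  k=1: C(11,1)·0.425^1·0.575^10 = 0.018470
Total = 0.020741

0.0207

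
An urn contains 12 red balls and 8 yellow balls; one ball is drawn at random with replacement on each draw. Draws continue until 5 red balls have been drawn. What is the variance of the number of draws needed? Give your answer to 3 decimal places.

5.556

Y = total draws until the fifth success; negative binomial with r=5, p=0.60.
Var(Y) = r(1−p)/p² = 5·0.40 / 0.60² = 5.55556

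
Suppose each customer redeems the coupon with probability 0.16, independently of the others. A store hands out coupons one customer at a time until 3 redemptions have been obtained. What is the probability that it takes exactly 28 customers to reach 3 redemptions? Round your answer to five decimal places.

Y = trial on which the third success occurs; negative binomial, r=3, p=0.16.
P(Y=28) = C(27,2) · p^3 · (1−p)^25
= 351 · 0.004096 · 0.012793 = 0.0183929

0.01839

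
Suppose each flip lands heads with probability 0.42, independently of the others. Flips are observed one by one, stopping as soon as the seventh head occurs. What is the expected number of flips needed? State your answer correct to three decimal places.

16.667

Y = total flips until the seventh success; negative binomial with r=7, p=0.42.
E[Y] = r / p = 7 / 0.42 = 16.66667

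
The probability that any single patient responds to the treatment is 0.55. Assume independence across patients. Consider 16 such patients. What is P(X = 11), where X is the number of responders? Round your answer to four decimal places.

X ~ Binomial(n=16, p=0.55).
P(X=11) = C(16,11) · p^11 · (1−p)^5
= 4368 · 0.0013931 · 0.018453 = 0.112288

0.1123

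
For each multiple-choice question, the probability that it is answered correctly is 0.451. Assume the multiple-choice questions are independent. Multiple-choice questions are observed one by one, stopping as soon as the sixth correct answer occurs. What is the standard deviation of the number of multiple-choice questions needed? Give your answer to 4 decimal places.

Y = total multiple-choice questions until the sixth success; negative binomial with r=6, p=0.451.
SD(Y) = √[r(1−p)/p²] = √(16.194611) = 4.024253

4.0243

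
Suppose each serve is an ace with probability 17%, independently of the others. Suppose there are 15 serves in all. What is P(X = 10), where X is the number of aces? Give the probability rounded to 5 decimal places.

0.00002

X ~ Binomial(n=15, p=0.17).
P(X=10) = C(15,10) · p^10 · (1−p)^5
= 3003 · 2.016e-08 · 0.3939 = 0.0000238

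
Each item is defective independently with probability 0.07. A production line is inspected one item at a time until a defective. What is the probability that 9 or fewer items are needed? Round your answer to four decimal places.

0.4796

Y = number of items to the first success; geometric, p = 0.07.
P(Y ≤ 9) = 1 − (1−p)^9 = 1 − 0.520411 = 0.479589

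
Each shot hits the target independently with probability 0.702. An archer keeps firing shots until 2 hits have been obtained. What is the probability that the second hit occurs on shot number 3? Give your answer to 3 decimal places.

Y = trial on which the second success occurs; negative binomial, r=2, p=0.702.
P(Y=3) = C(2,1) · p^2 · (1−p)^1
= 2 · 0.4928 · 0.298 = 0.29371

0.294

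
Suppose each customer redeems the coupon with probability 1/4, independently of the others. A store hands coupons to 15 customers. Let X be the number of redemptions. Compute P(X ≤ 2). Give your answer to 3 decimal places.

0.236

X ~ Binomial(15, 0.25); P(X ≤ 2) = Σ C(15,k) p^k (1−p)^(15−k) over k:
  k=0: C(15,0)·0.25^0·0.75^15 = 0.01336
  k=1: C(15,1)·0.25^1·0.75^14 = 0.06682
  k=2: C(15,2)·0.25^2·0.75^13 = 0.15591
Total = 0.23609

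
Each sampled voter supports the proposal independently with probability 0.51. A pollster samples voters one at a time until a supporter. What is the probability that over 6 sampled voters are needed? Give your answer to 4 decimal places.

Y = number of sampled voters to the first success; geometric, p = 0.51.
P(Y > 6) = P(first 6 all fail) = (1−p)^6 = 0.013841

0.0138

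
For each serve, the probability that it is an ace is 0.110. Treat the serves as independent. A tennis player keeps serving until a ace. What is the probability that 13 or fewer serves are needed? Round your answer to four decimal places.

0.7802

Y = number of serves to the first success; geometric, p = 0.11.
P(Y ≤ 13) = 1 − (1−p)^13 = 1 − 0.219821 = 0.780179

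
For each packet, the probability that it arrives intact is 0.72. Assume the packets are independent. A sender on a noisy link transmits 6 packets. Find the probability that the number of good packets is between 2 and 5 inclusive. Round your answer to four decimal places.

X ~ Binomial(6, 0.72); P(2 ≤ X ≤ 5) = Σ C(6,k) p^k (1−p)^(6−k) over k:
  k=2: C(6,2)·0.72^2·0.28^4 = 0.047796
  k=3: C(6,3)·0.72^3·0.28^3 = 0.163871
  k=4: C(6,4)·0.72^4·0.28^2 = 0.316037
  k=5: C(6,5)·0.72^5·0.28^1 = 0.325066
Total = 0.852769

0.8528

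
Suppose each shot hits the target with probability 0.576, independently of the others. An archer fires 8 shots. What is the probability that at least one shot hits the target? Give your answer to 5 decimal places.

0.99896

P(at least one) = 1 − P(none) = 1 − (1 − 0.576)^8
= 1 − 0.0010445 = 0.9989555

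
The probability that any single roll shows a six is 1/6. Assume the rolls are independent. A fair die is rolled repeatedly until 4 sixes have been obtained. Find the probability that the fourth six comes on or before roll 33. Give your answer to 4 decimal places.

Finishing within 33 rolls ⇔ at least 4 successes in the first 33. With X ~ Binomial(33, 0.166667), P(Y ≤ 33) = 1 − P(X ≤ 3).
  k=0: C(33,0)·0.166667^0·0.833333^33 = 0.002438
  k=1: C(33,1)·0.166667^1·0.833333^32 = 0.016090
  k=2: C(33,2)·0.166667^2·0.833333^31 = 0.051489
  k=3: C(33,3)·0.166667^3·0.833333^30 = 0.106410
1 − 0.176427 = 0.823573

0.8236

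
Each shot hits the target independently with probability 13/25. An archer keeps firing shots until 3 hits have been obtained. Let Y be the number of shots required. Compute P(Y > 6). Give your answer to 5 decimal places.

0.30704

Needing more than 6 shots ⇔ fewer than 3 successes in the first 6. With X ~ Binomial(6, 0.52), P(Y > 6) = P(X ≤ 2).
  k=0: C(6,0)·0.52^0·0.48^6 = 0.0122306
  k=1: C(6,1)·0.52^1·0.48^5 = 0.0794988
  k=2: C(6,2)·0.52^2·0.48^4 = 0.2153094
P(X ≤ 2) = 0.3070388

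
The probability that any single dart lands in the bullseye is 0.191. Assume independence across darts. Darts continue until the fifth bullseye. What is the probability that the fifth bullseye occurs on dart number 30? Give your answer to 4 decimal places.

Y = trial on which the fifth success occurs; negative binomial, r=5, p=0.191.
P(Y=30) = C(29,4) · p^5 · (1−p)^25
= 23751 · 0.00025419 · 0.004997 = 0.030169

0.0302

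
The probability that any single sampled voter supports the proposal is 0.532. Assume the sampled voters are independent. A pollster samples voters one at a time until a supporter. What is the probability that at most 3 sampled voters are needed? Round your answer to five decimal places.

0.89750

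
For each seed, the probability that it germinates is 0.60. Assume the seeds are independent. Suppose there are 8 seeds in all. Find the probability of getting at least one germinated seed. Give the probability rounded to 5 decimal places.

0.99934

P(at least one) = 1 − P(none) = 1 − (1 − 0.60)^8
= 1 − 0.0006554 = 0.9993446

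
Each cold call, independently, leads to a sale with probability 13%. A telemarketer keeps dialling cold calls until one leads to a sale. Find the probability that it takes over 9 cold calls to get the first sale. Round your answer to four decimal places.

0.2855

Y = number of cold calls to the first success; geometric, p = 0.13.
P(Y > 9) = P(first 9 all fail) = (1−p)^9 = 0.285544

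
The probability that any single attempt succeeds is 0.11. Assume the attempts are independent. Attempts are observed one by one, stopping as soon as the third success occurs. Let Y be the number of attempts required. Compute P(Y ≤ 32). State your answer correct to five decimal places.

Finishing within 32 attempts ⇔ at least 3 successes in the first 32. With X ~ Binomial(32, 0.11), P(Y ≤ 32) = 1 − P(X ≤ 2).
  k=0: C(32,0)·0.11^0·0.89^32 = 0.0240149
  k=1: C(32,1)·0.11^1·0.89^31 = 0.0949802
  k=2: C(32,2)·0.11^2·0.89^30 = 0.1819564
1 − 0.3009514 = 0.6990486

0.69905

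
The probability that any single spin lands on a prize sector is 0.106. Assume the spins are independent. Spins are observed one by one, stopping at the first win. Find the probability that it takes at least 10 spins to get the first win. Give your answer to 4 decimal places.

0.3648

Y = number of spins to the first success; geometric, p = 0.106.
P(Y > 9) = P(first 9 all fail) = (1−p)^9 = 0.364786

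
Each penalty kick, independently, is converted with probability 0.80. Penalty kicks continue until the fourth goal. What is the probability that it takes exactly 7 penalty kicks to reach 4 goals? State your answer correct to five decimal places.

Y = trial on which the fourth success occurs; negative binomial, r=4, p=0.80.
P(Y=7) = C(6,3) · p^4 · (1−p)^3
= 20 · 0.4096 · 0.008 = 0.0655360

0.06554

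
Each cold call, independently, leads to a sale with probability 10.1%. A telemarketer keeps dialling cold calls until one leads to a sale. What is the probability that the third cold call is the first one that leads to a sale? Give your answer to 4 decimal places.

0.0816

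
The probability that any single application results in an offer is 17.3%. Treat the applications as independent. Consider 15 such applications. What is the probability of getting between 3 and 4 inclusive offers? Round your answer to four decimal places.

0.3924

X ~ Binomial(15, 0.173); P(3 ≤ X ≤ 4) = Σ C(15,k) p^k (1−p)^(15−k) over k:
  k=3: C(15,3)·0.173^3·0.827^12 = 0.241110
  k=4: C(15,4)·0.173^4·0.827^11 = 0.151313
Total = 0.392424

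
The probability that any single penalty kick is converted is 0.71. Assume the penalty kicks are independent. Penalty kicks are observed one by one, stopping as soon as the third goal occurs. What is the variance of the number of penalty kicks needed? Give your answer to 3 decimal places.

Y = total penalty kicks until the third success; negative binomial with r=3, p=0.71.
Var(Y) = r(1−p)/p² = 3·0.29 / 0.71² = 1.72585

1.726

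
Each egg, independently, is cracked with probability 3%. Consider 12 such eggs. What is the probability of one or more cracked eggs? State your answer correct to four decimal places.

0.3062

P(at least one) = 1 − P(none) = 1 − (1 − 0.03)^12
= 1 − 0.693842 = 0.306158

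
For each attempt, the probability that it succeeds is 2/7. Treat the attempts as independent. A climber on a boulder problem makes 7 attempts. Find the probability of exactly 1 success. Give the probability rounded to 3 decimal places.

X ~ Binomial(n=7, p=0.285714).
P(X=1) = C(7,1) · p^1 · (1−p)^6
= 7 · 0.28571 · 0.13281 = 0.26562

0.266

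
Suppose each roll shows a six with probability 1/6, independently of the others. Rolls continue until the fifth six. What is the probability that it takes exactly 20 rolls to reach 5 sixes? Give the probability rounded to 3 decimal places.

Y = trial on which the fifth success occurs; negative binomial, r=5, p=0.166667.
P(Y=20) = C(19,4) · p^5 · (1−p)^15
= 3876 · 0.0001286 · 0.064905 = 0.03235

0.032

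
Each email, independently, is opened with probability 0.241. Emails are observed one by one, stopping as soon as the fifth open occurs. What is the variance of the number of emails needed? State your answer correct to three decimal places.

65.340

Y = total emails until the fifth success; negative binomial with r=5, p=0.241.
Var(Y) = r(1−p)/p² = 5·0.759 / 0.241² = 65.33978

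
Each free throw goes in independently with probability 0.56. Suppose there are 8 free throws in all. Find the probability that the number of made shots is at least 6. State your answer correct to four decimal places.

0.2376

X ~ Binomial(8, 0.56); P(X ≥ 6) = Σ C(8,k) p^k (1−p)^(8−k) over k:
  k=6: C(8,6)·0.56^6·0.44^2 = 0.167183
  k=7: C(8,7)·0.56^7·0.44^1 = 0.060794
  k=8: C(8,8)·0.56^8·0.44^0 = 0.009672
Total = 0.237648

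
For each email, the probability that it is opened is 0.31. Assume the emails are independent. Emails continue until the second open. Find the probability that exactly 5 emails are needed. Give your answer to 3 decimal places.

0.126

Y = trial on which the second success occurs; negative binomial, r=2, p=0.31.
P(Y=5) = C(4,1) · p^2 · (1−p)^3
= 4 · 0.0961 · 0.32851 = 0.12628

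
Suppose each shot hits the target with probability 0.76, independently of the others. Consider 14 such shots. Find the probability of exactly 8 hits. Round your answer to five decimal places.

0.06388

X ~ Binomial(n=14, p=0.76).
P(X=8) = C(14,8) · p^8 · (1−p)^6
= 3003 · 0.1113 · 0.0001911 = 0.0638751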